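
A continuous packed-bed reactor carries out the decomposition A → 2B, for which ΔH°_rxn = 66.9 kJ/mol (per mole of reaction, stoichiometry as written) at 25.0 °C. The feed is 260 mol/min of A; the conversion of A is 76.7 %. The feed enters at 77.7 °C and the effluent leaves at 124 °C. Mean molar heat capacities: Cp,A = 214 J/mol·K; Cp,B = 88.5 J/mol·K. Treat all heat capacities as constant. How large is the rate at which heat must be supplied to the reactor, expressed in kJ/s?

Q_in = 253 kJ/s

Extent of reaction ξ = 0.767 × 260 = 199.42 mol/min
Reaction term: ξ·ΔH°_rxn = 199.42 × 66.9 = 13341 kJ/min
Sensible, feed 77.7→25 °C: -2932.2 kJ/min
Outlet flows (mol/min): A 60.58, B 398.84
Sensible, products 25→124 °C: 4777.9 kJ/min
Q = ΔH = 15187 kJ/min = 253.11 kW
Heat supplied = 253.11 kJ/s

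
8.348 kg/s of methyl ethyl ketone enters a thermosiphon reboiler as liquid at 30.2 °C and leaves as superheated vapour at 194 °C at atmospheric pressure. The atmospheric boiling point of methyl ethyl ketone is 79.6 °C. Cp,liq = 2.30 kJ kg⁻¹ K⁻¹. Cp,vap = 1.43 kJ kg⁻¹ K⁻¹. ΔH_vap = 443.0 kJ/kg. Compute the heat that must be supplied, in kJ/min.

Q = 361000 kJ/min

liquid 30.2→79.6 °C: 113.62 kJ/kg
vaporisation at 79.6 °C: 443 kJ/kg
vapour 79.6→194 °C: 163.59 kJ/kg
Δh = 113.62 + 443 + 163.59 = 720.21 kJ/kg
Q = ṁ·Δh = 8.348 kg/s × 720.21 kJ/kg = 6012.3 kJ/s
|Q| = 6012.3 kW = 360740 kJ/min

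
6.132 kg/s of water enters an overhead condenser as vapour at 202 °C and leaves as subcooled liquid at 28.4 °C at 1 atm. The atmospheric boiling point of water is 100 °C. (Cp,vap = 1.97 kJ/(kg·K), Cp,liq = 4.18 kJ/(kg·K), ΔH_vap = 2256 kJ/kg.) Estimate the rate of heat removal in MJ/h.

Q_c = 60800 MJ/h

vapour 202→100 °C: -200.94 kJ/kg
condensation at 100 °C: -2256 kJ/kg
liquid 100→28.4 °C: -299.29 kJ/kg
Δh = -200.94 + -2256 + -299.29 = -2756.2 kJ/kg
Q = ṁ·Δh = 6.132 kg/s × -2756.2 kJ/kg = -16901 kJ/s
|Q| = 16901 kW = 60844 MJ/h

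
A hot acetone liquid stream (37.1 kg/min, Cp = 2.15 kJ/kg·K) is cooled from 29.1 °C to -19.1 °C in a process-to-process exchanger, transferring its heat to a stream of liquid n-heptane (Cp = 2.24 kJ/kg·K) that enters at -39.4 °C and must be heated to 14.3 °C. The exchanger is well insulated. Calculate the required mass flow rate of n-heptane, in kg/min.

Heat released by hot stream: Q = 37.1 × 2.15 × (29.1 − -19.1) = 3844.7 kJ/min
Energy balance on cold side (adiabatic exchanger): Q = ṁ_c·Cp_c·(T_c,out − T_c,in)
ṁ_c = 3844.7 / [2.24 × (14.3 − -39.4)] = 31.962 kg/min

ṁ_c = 32.0 kg/min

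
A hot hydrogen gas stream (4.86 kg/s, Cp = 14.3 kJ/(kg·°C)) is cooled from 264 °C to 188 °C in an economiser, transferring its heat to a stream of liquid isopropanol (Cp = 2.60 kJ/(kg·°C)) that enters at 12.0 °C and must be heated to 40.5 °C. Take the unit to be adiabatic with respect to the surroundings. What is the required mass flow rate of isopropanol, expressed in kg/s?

ṁ_c = 71.3 kg/s

Heat released by hot stream: Q = 4.86 × 14.3 × (264 − 188) = 5281.8 kJ/s
Energy balance on cold side (adiabatic exchanger): Q = ṁ_c·Cp_c·(T_c,out − T_c,in)
ṁ_c = 5281.8 / [2.60 × (40.5 − 12.0)] = 71.28 kg/s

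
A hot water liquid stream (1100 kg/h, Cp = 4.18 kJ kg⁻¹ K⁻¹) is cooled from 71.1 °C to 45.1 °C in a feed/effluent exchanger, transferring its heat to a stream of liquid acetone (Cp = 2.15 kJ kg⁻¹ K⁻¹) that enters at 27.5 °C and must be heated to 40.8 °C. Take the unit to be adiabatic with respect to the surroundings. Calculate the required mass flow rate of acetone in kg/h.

Heat released by hot stream: Q = 1100 × 4.18 × (71.1 − 45.1) = 119550 kJ/h
Energy balance on cold side (adiabatic exchanger): Q = ṁ_c·Cp_c·(T_c,out − T_c,in)
ṁ_c = 119550 / [2.15 × (40.8 − 27.5)] = 4180.7 kg/h

ṁ_c = 4180 kg/h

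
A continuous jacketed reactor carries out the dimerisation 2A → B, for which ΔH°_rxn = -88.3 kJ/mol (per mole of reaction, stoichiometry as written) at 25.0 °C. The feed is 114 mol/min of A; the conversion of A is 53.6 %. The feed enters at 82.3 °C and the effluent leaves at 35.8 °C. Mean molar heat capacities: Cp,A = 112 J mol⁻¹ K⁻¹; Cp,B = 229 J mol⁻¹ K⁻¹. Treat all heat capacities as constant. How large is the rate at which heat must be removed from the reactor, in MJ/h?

Extent of reaction ξ = 0.536 × 114 / 2 = 30.552 mol/min
Reaction term: ξ·ΔH°_rxn = 30.552 × -88.3 = -2697.7 kJ/min
Sensible, feed 82.3→25 °C: -731.61 kJ/min
Outlet flows (mol/min): A 52.896, B 30.552
Sensible, products 25→35.8 °C: 139.54 kJ/min
Q = ΔH = -3289.8 kJ/min = -54.83 kW
Heat removed = 197.39 MJ/h

Q_out = 197 MJ/h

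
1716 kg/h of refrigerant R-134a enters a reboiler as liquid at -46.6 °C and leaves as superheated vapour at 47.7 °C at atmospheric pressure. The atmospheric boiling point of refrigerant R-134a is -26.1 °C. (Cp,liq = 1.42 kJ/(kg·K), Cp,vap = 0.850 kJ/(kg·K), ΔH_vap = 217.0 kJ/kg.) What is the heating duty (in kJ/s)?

liquid -46.6→-26.1 °C: 29.11 kJ/kg
vaporisation at -26.1 °C: 217 kJ/kg
vapour -26.1→47.7 °C: 62.73 kJ/kg
Δh = 29.11 + 217 + 62.73 = 308.84 kJ/kg
Q = ṁ·Δh = 1716 kg/h × 308.84 kJ/kg = 529970 kJ/h
|Q| = 147.21 kW

Q = 147 kJ/s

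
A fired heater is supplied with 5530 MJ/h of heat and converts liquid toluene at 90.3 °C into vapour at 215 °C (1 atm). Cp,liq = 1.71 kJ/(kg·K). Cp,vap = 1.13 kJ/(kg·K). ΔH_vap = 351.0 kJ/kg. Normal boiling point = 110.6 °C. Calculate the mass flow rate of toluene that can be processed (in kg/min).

ṁ = 183 kg/min

Δh = 1.71×(110.6−90.3) + 351.0 + 1.13×(215−110.6) = 503.68 kJ/kg
Q = 5530 MJ/h = 1536.1 kJ/s = 92167 kJ/min
ṁ = Q/Δh = 92167 / 503.68 = 182.98 kg/min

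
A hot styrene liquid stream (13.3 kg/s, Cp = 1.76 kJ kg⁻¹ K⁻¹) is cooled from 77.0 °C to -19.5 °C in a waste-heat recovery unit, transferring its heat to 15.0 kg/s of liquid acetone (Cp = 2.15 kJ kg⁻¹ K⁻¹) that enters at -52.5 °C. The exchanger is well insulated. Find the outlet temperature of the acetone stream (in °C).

T_c,out = 17.5 °C

Heat released by hot stream: Q = 13.3 × 1.76 × (77.0 − -19.5) = 2258.9 kJ/s
Energy balance on cold side (adiabatic exchanger): Q = ṁ_c·Cp_c·(T_c,out − T_c,in)
T_c,out = -52.5 + 2258.9/(15.0 × 2.15) = 17.543 °C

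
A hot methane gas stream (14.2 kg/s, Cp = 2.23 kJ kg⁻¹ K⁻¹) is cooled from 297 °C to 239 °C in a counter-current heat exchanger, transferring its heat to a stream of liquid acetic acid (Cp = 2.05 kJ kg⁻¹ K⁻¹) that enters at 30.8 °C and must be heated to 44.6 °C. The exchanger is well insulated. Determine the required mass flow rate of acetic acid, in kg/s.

ṁ_c = 64.9 kg/s

Heat released by hot stream: Q = 14.2 × 2.23 × (297 − 239) = 1836.6 kJ/s
Energy balance on cold side (adiabatic exchanger): Q = ṁ_c·Cp_c·(T_c,out − T_c,in)
ṁ_c = 1836.6 / [2.05 × (44.6 − 30.8)] = 64.921 kg/s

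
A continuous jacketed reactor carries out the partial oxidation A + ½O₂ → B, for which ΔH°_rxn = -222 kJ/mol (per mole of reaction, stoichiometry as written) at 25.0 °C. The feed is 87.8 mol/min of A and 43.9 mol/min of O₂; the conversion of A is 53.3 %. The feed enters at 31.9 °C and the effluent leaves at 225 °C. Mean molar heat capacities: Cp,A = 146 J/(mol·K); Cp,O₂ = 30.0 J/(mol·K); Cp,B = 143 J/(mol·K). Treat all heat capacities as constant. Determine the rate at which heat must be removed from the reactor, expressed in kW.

Extent of reaction ξ = 0.533 × 87.8 = 46.797 mol/min
Reaction term: ξ·ΔH°_rxn = 46.797 × -222 = -10389 kJ/min
Sensible, feed 31.9→25 °C: -97.537 kJ/min
Outlet flows (mol/min): A 41.003, O₂ 20.501, B 46.797
Sensible, products 25→225 °C: 2658.7 kJ/min
Q = ΔH = -7827.9 kJ/min = -130.46 kW
Heat removed = 130.46 kW

Q_out = 130 kW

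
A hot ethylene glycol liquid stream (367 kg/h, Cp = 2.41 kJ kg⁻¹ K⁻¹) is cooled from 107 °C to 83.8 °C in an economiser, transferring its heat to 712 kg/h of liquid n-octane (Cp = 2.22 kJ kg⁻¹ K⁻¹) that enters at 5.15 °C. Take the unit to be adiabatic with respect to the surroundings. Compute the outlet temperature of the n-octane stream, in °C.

Heat released by hot stream: Q = 367 × 2.41 × (107 − 83.8) = 20520 kJ/h
Energy balance on cold side (adiabatic exchanger): Q = ṁ_c·Cp_c·(T_c,out − T_c,in)
T_c,out = 5.15 + 20520/(712 × 2.22) = 18.132 °C

T_c,out = 18.1 °C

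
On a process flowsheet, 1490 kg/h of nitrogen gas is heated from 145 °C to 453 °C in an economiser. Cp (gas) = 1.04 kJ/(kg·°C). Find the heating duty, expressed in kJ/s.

Q = 133 kJ/s

Q = ṁ·Cp·ΔT = 1490 × 1.04 × (453 − 145) = 477280 kJ/h
Converting: 477280 / 3600 s = 132.58 kW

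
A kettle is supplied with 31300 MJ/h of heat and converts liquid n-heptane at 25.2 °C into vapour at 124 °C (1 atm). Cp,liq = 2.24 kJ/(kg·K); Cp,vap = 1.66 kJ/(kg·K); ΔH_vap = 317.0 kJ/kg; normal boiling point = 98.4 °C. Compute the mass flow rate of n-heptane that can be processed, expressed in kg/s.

ṁ = 16.6 kg/s

Δh = 2.24×(98.4−25.2) + 317.0 + 1.66×(124−98.4) = 523.46 kJ/kg
Q = 31300 MJ/h = 8694.4 kJ/s = 8694.4 kJ/s
ṁ = Q/Δh = 8694.4 / 523.46 = 16.609 kg/s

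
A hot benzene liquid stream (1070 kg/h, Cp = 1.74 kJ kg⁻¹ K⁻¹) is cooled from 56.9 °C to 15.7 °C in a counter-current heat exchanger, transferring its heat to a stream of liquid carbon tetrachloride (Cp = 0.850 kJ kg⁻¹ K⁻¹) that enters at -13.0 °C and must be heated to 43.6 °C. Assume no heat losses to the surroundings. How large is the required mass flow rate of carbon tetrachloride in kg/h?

ṁ_c = 1590 kg/h

Heat released by hot stream: Q = 1070 × 1.74 × (56.9 − 15.7) = 76706 kJ/h
Energy balance on cold side (adiabatic exchanger): Q = ṁ_c·Cp_c·(T_c,out − T_c,in)
ṁ_c = 76706 / [0.850 × (43.6 − -13.0)] = 1594.4 kg/h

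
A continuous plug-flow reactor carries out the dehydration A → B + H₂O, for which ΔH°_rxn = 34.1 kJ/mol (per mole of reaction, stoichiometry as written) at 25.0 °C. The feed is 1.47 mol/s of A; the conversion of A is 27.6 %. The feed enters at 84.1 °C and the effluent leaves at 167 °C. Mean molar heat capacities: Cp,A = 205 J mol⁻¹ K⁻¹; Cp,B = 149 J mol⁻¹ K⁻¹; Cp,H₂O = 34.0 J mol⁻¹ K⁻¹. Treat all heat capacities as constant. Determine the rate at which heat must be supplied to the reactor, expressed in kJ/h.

Extent of reaction ξ = 0.276 × 1.47 = 0.40572 mol/s
Reaction term: ξ·ΔH°_rxn = 0.40572 × 34.1 = 13.835 kJ/s
Sensible, feed 84.1→25 °C: -17.81 kJ/s
Outlet flows (mol/s): A 1.0643, B 0.40572, H₂O 0.40572
Sensible, products 25→167 °C: 41.524 kJ/s
Q = ΔH = 37.549 kJ/s = 37.549 kW
Heat supplied = 135180 kJ/h

Q_in = 135000 kJ/h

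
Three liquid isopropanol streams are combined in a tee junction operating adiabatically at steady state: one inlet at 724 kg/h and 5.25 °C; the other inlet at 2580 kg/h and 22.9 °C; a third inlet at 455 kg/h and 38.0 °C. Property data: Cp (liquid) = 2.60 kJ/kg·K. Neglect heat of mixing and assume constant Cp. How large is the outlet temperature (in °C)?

T_out = 21.3 °C

No heat crosses the boundary, so H_out = H_in.
Σ ṁᵢCp,ᵢTᵢ = 724×2.60×5.25 + 2580×2.60×22.9 + 455×2.60×38.0 = 208450
Σ ṁᵢCp,ᵢ = 724×2.60 + 2580×2.60 + 455×2.60 = 9773.4
T_out = 208450 / 9773.4 = 21.328 °C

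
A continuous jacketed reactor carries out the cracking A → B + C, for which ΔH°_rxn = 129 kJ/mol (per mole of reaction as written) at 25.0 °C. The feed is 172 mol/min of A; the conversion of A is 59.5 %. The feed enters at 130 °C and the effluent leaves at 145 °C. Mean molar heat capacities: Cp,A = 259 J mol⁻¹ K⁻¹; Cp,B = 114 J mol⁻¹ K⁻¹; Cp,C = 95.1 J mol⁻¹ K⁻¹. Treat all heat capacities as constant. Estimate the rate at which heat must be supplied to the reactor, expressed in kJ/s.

Q_in = 221 kJ/s

Extent of reaction ξ = 0.595 × 172 = 102.34 mol/min
Reaction term: ξ·ΔH°_rxn = 102.34 × 129 = 13202 kJ/min
Sensible, feed 130→25 °C: -4677.5 kJ/min
Outlet flows (mol/min): A 69.66, B 102.34, C 102.34
Sensible, products 25→145 °C: 4732.9 kJ/min
Q = ΔH = 13257 kJ/min = 220.95 kW
Heat supplied = 220.95 kJ/s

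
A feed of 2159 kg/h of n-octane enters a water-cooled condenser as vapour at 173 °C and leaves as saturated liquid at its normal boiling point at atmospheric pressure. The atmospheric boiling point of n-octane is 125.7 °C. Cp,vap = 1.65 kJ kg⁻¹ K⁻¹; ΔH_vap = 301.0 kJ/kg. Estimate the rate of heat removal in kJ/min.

Q_c = 13600 kJ/min

vapour 173→125.7 °C: -78.045 kJ/kg
condensation at 125.7 °C: -301 kJ/kg
Δh = -78.045 + -301 = -379.04 kJ/kg
Q = ṁ·Δh = 2159 kg/h × -379.04 kJ/kg = -818360 kJ/h
|Q| = 227.32 kW = 13639 kJ/min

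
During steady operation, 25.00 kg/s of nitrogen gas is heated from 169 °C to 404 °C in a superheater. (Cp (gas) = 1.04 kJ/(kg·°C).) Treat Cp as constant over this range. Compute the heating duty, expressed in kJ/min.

Q = 367000 kJ/min

Q = ṁ·Cp·ΔT = 25.00 × 1.04 × (404 − 169) = 6110 kJ/s
Heating duty = 366600 kJ/min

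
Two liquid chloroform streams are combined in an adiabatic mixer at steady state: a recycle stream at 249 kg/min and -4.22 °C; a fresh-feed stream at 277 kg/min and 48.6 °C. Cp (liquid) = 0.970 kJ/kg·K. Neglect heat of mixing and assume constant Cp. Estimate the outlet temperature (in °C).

T_out = 23.6 °C

Adiabatic, steady state ⇒ Σ ṁᵢCp,ᵢ(T_out − Tᵢ) = 0
T_out = Σ ṁᵢCp,ᵢTᵢ / Σ ṁᵢCp,ᵢ
      = 12039 / 510.22 = 23.596 °C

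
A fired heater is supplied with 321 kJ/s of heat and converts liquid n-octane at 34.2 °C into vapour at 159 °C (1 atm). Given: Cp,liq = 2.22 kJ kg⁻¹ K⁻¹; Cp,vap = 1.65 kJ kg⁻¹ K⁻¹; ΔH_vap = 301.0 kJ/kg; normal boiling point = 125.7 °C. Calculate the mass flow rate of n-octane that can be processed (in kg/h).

ṁ = 2070 kg/h

Δh = 2.22×(125.7−34.2) + 301.0 + 1.65×(159−125.7) = 559.08 kJ/kg
Q = 321 kJ/s = 321 kJ/s = 1.1556e+06 kJ/h
ṁ = Q/Δh = 1.1556e+06 / 559.08 = 2067 kg/h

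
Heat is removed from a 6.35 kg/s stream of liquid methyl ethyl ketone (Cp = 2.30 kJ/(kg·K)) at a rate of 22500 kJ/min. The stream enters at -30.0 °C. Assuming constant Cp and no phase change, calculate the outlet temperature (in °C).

T_out = -55.7 °C

Q = 22500 kJ/min = 375 kJ/s
ΔT = Q/(ṁ·Cp) = 375/(6.35×2.30) = 25.676 K
T_out = -30.0 − 25.676 = -55.676 °C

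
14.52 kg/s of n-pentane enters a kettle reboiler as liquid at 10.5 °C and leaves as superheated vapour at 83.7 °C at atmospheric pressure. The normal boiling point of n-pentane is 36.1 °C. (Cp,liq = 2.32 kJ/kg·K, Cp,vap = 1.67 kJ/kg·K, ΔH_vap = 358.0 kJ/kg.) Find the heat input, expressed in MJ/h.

liquid 10.5→36.1 °C: 59.392 kJ/kg
vaporisation at 36.1 °C: 358 kJ/kg
vapour 36.1→83.7 °C: 79.492 kJ/kg
Δh = 59.392 + 358 + 79.492 = 496.88 kJ/kg
Q = ṁ·Δh = 14.52 kg/s × 496.88 kJ/kg = 7214.8 kJ/s
|Q| = 7214.8 kW = 25973 MJ/h

Q = 26000 MJ/h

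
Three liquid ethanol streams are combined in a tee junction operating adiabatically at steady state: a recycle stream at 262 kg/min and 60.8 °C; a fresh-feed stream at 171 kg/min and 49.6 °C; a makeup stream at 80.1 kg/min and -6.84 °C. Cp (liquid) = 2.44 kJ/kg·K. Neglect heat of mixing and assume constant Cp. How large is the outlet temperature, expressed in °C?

Energy balance with Q = 0: Σ ṁᵢCp,ᵢ(T_out − Tᵢ) = 0
T_out = Σ ṁᵢCp,ᵢTᵢ / Σ ṁᵢCp,ᵢ
      = 58226 / 1252 = 46.508 °C

T_out = 46.5 °C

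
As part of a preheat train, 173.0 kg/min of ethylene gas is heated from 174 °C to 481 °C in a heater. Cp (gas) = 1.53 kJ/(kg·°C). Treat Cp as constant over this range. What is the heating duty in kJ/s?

Q = 1350 kJ/s

Q = ṁ·Cp·ΔT = 173.0 × 1.53 × (481 − 174) = 81260 kJ/min
Converting: 81260 / 60 s = 1354.3 kW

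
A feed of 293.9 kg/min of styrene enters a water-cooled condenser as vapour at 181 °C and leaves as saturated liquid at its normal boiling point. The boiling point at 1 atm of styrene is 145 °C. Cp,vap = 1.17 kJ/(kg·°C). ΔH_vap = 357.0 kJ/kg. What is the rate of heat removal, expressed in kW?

Q_c = 1960 kW

vapour 181→145 °C: -42.12 kJ/kg
condensation at 145 °C: -357 kJ/kg
Δh = -42.12 + -357 = -399.12 kJ/kg
Q = ṁ·Δh = 293.9 kg/min × -399.12 kJ/kg = -117300 kJ/min
|Q| = 1955 kW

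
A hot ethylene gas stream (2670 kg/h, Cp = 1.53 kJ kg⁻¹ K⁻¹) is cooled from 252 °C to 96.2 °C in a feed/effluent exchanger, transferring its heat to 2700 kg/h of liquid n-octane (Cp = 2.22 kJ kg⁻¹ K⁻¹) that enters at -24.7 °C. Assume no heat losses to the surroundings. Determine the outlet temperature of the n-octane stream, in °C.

T_c,out = 81.5 °C

Heat released by hot stream: Q = 2670 × 1.53 × (252 − 96.2) = 636460 kJ/h
Energy balance on cold side (adiabatic exchanger): Q = ṁ_c·Cp_c·(T_c,out − T_c,in)
T_c,out = -24.7 + 636460/(2700 × 2.22) = 81.483 °C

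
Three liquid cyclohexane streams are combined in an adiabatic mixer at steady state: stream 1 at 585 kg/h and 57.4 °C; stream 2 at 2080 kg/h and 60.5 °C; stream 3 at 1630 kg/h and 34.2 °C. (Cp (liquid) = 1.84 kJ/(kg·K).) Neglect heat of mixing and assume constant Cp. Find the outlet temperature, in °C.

T_out = 50.1 °C

No heat crosses the boundary, so H_out = H_in.
T_out = Σ ṁᵢCp,ᵢTᵢ / Σ ṁᵢCp,ᵢ
      = 395900 / 7902.8 = 50.097 °C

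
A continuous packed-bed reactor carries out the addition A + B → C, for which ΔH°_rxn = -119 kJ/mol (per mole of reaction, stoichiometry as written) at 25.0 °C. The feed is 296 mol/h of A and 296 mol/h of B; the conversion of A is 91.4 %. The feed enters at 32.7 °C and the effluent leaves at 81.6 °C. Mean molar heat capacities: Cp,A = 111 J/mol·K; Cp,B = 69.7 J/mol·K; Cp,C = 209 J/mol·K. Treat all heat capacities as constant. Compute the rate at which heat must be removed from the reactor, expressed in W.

Extent of reaction ξ = 0.914 × 296 = 270.54 mol/h
Reaction term: ξ·ΔH°_rxn = 270.54 × -119 = -32195 kJ/h
Sensible, feed 32.7→25 °C: -411.85 kJ/h
Outlet flows (mol/h): A 25.456, B 25.456, C 270.54
Sensible, products 25→81.6 °C: 3460.7 kJ/h
Q = ΔH = -29146 kJ/h = -8.0961 kW
Heat removed = 8096.1 W

Q_out = 8100 W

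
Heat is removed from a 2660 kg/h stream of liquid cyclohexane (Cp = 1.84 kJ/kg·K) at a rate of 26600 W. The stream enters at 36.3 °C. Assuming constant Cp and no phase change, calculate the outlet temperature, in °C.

Q = 26600 W = 95760 kJ/h
ΔT = Q/(ṁ·Cp) = 95760/(2660×1.84) = 19.565 K
T_out = 36.3 − 19.565 = 16.735 °C

T_out = 16.7 °C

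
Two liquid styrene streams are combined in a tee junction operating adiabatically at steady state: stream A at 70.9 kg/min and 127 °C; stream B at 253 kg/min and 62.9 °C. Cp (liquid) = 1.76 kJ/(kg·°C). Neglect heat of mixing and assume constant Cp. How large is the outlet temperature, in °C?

No heat crosses the boundary, so H_out = H_in.
T_out = Σ ṁᵢCp,ᵢTᵢ / Σ ṁᵢCp,ᵢ
      = 43856 / 570.06 = 76.931 °C

T_out = 76.9 °C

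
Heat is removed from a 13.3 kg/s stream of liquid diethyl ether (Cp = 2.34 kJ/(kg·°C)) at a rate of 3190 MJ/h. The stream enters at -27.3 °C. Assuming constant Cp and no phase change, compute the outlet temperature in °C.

T_out = -55.8 °C

Q = 3190 MJ/h = 886.11 kJ/s
ΔT = Q/(ṁ·Cp) = 886.11/(13.3×2.34) = 28.472 K
T_out = -27.3 − 28.472 = -55.772 °C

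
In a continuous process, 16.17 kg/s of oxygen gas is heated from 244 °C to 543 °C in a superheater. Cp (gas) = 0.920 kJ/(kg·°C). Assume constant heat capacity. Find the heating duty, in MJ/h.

Q = ṁ·Cp·ΔT = 16.17 × 0.920 × (543 − 244) = 4448 kJ/s
Heating duty = 16013 MJ/h

Q = 16000 MJ/h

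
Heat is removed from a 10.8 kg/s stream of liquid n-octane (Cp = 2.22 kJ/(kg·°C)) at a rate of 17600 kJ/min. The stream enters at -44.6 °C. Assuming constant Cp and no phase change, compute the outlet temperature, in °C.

Q = 17600 kJ/min = 293.33 kJ/s
ΔT = Q/(ṁ·Cp) = 293.33/(10.8×2.22) = 12.234 K
T_out = -44.6 − 12.234 = -56.834 °C

T_out = -56.8 °C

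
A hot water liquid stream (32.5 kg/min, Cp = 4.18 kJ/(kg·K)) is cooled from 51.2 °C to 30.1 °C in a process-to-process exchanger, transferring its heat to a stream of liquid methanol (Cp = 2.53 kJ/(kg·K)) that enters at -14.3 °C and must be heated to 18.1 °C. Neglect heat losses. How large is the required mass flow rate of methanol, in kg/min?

ṁ_c = 35.0 kg/min

Heat released by hot stream: Q = 32.5 × 4.18 × (51.2 − 30.1) = 2866.4 kJ/min
Energy balance on cold side (adiabatic exchanger): Q = ṁ_c·Cp_c·(T_c,out − T_c,in)
ṁ_c = 2866.4 / [2.53 × (18.1 − -14.3)] = 34.968 kg/min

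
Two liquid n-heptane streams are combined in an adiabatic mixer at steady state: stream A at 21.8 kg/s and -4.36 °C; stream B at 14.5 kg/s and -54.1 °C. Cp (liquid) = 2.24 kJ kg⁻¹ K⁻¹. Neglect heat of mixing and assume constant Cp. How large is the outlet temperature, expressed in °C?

No heat crosses the boundary, so H_out = H_in.
T_out = Σ ṁᵢCp,ᵢTᵢ / Σ ṁᵢCp,ᵢ
      = -1970.1 / 81.312 = -24.229 °C

T_out = -24.2 °C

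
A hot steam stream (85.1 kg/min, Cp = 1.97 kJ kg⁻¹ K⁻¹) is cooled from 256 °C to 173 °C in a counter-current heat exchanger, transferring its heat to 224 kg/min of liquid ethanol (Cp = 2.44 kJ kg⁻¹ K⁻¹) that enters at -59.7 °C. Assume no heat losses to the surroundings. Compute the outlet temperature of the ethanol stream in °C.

Heat released by hot stream: Q = 85.1 × 1.97 × (256 − 173) = 13915 kJ/min
Energy balance on cold side (adiabatic exchanger): Q = ṁ_c·Cp_c·(T_c,out − T_c,in)
T_c,out = -59.7 + 13915/(224 × 2.44) = -34.241 °C

T_c,out = -34.2 °C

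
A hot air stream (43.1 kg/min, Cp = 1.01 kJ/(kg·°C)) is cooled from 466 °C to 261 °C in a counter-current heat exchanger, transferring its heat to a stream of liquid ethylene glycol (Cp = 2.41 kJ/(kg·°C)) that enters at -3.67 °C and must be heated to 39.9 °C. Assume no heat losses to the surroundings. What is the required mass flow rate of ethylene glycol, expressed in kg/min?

ṁ_c = 85.0 kg/min

Heat released by hot stream: Q = 43.1 × 1.01 × (466 − 261) = 8923.9 kJ/min
Energy balance on cold side (adiabatic exchanger): Q = ṁ_c·Cp_c·(T_c,out − T_c,in)
ṁ_c = 8923.9 / [2.41 × (39.9 − -3.67)] = 84.986 kg/min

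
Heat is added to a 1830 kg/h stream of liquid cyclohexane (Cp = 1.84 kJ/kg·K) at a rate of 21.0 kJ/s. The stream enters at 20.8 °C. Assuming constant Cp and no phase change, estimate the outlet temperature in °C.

Q = 21.0 kJ/s = 75600 kJ/h
ΔT = Q/(ṁ·Cp) = 75600/(1830×1.84) = 22.452 K
T_out = 20.8 + 22.452 = 43.252 °C

T_out = 43.3 °C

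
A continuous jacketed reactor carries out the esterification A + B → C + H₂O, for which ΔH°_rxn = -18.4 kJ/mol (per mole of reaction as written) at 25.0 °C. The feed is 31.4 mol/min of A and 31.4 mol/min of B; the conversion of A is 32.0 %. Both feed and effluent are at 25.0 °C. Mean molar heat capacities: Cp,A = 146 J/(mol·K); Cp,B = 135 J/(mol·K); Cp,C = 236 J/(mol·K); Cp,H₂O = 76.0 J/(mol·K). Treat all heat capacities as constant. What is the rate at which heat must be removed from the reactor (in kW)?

Extent of reaction ξ = 0.320 × 31.4 = 10.048 mol/min
Reaction term: ξ·ΔH°_rxn = 10.048 × -18.4 = -184.88 kJ/min
Q = ΔH = -184.88 kJ/min = -3.0814 kW
Heat removed = 3.0814 kW

Q_out = 3.08 kW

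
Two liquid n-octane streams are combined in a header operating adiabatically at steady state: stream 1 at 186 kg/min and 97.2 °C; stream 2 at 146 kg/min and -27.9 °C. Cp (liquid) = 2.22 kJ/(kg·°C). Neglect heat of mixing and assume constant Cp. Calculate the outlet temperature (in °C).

T_out = 42.2 °C

No heat crosses the boundary, so H_out = H_in.
T_out = Σ ṁᵢCp,ᵢTᵢ / Σ ṁᵢCp,ᵢ
      = 31093 / 737.04 = 42.186 °C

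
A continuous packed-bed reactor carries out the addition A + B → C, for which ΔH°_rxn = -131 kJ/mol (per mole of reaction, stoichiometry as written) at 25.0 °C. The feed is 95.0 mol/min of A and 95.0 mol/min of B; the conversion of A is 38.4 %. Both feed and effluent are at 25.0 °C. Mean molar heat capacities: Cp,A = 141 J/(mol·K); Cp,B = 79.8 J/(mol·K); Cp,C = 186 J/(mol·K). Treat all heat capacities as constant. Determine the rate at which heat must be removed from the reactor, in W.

Q_out = 79600 W

Extent of reaction ξ = 0.384 × 95.0 = 36.48 mol/min
Reaction term: ξ·ΔH°_rxn = 36.48 × -131 = -4778.9 kJ/min
Q = ΔH = -4778.9 kJ/min = -79.648 kW
Heat removed = 79648 W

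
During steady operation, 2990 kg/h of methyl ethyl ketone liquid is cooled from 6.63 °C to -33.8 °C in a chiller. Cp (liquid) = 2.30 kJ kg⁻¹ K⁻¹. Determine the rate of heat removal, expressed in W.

Q_c = 77200 W

Q = ṁ·Cp·ΔT = 2990 × 2.30 × (-33.8 − 6.63) = -278040 kJ/h
Converting: 278040 / 3600 s = 77.233 kW
Cooling duty = 77233 W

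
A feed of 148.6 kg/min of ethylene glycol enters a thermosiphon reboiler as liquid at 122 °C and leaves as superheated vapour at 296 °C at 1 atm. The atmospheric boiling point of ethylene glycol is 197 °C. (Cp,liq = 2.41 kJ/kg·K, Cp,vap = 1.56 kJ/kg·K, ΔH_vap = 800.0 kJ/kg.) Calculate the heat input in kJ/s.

Q = 2810 kJ/s

liquid 122→197 °C: 180.75 kJ/kg
vaporisation at 197 °C: 800 kJ/kg
vapour 197→296 °C: 154.44 kJ/kg
Δh = 180.75 + 800 + 154.44 = 1135.2 kJ/kg
Q = ṁ·Δh = 148.6 kg/min × 1135.2 kJ/kg = 168690 kJ/min
|Q| = 2811.5 kW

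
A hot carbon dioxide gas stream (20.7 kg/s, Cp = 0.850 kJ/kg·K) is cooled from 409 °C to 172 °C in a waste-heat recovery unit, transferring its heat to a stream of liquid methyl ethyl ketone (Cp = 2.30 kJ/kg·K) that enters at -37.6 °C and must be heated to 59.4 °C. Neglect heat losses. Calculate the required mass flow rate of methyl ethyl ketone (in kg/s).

ṁ_c = 18.7 kg/s

Heat released by hot stream: Q = 20.7 × 0.850 × (409 − 172) = 4170 kJ/s
Energy balance on cold side (adiabatic exchanger): Q = ṁ_c·Cp_c·(T_c,out − T_c,in)
ṁ_c = 4170 / [2.30 × (59.4 − -37.6)] = 18.691 kg/s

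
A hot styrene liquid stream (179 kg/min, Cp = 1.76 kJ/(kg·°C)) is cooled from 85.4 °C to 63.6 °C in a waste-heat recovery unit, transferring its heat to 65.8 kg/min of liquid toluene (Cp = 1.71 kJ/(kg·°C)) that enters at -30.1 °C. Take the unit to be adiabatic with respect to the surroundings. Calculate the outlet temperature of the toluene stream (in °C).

T_c,out = 30.9 °C

Heat released by hot stream: Q = 179 × 1.76 × (85.4 − 63.6) = 6867.9 kJ/min
Energy balance on cold side (adiabatic exchanger): Q = ṁ_c·Cp_c·(T_c,out − T_c,in)
T_c,out = -30.1 + 6867.9/(65.8 × 1.71) = 30.938 °C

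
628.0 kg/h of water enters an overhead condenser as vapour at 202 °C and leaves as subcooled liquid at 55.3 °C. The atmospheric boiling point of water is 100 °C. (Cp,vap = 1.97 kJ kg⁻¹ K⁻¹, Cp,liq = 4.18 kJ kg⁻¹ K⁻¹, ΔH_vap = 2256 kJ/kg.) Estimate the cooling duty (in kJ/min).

Q_c = 27700 kJ/min

vapour 202→100 °C: -200.94 kJ/kg
condensation at 100 °C: -2256 kJ/kg
liquid 100→55.3 °C: -186.85 kJ/kg
Δh = -200.94 + -2256 + -186.85 = -2643.8 kJ/kg
Q = ṁ·Δh = 628.0 kg/h × -2643.8 kJ/kg = -1.6603e+06 kJ/h
|Q| = 461.19 kW = 27672 kJ/min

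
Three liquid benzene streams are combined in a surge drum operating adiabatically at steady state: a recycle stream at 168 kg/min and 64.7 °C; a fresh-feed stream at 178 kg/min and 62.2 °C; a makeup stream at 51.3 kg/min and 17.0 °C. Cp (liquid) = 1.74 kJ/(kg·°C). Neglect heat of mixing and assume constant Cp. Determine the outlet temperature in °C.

Adiabatic, steady state ⇒ Σ ṁᵢCp,ᵢ(T_out − Tᵢ) = 0
T_out = Σ ṁᵢCp,ᵢTᵢ / Σ ṁᵢCp,ᵢ
      = 39695 / 691.3 = 57.421 °C

T_out = 57.4 °C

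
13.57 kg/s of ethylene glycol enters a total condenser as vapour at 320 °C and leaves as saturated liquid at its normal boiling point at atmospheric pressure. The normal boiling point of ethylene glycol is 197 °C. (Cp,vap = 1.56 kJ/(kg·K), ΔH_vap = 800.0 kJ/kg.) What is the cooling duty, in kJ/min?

Q_c = 808000 kJ/min

vapour 320→197 °C: -191.88 kJ/kg
condensation at 197 °C: -800 kJ/kg
Δh = -191.88 + -800 = -991.88 kJ/kg
Q = ṁ·Δh = 13.57 kg/s × -991.88 kJ/kg = -13460 kJ/s
|Q| = 13460 kW = 807590 kJ/min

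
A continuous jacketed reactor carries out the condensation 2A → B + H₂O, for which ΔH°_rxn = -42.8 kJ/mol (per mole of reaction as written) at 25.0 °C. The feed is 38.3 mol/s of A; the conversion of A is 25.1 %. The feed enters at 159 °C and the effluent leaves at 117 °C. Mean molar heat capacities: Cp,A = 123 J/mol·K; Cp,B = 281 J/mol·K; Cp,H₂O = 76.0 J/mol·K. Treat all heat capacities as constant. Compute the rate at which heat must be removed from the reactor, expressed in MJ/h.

Extent of reaction ξ = 0.251 × 38.3 / 2 = 4.8066 mol/s
Reaction term: ξ·ΔH°_rxn = 4.8066 × -42.8 = -205.72 kJ/s
Sensible, feed 159→25 °C: -631.26 kJ/s
Outlet flows (mol/s): A 28.687, B 4.8066, H₂O 4.8066
Sensible, products 25→117 °C: 482.49 kJ/s
Q = ΔH = -354.5 kJ/s = -354.5 kW
Heat removed = 1276.2 MJ/h

Q_out = 1280 MJ/h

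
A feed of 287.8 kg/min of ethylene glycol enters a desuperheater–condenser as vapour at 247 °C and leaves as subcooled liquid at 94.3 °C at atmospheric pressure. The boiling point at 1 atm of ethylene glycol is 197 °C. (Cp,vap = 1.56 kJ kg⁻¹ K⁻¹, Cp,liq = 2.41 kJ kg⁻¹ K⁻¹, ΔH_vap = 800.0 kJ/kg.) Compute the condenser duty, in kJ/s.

vapour 247→197 °C: -78 kJ/kg
condensation at 197 °C: -800 kJ/kg
liquid 197→94.3 °C: -247.51 kJ/kg
Δh = -78 + -800 + -247.51 = -1125.5 kJ/kg
Q = ṁ·Δh = 287.8 kg/min × -1125.5 kJ/kg = -323920 kJ/min
|Q| = 5398.7 kW

Q_c = 5400 kJ/s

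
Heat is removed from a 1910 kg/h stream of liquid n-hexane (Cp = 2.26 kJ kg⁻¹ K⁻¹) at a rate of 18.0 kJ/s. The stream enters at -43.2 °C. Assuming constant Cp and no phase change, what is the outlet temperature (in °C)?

T_out = -58.2 °C

Q = 18.0 kJ/s = 64800 kJ/h
ΔT = Q/(ṁ·Cp) = 64800/(1910×2.26) = 15.012 K
T_out = -43.2 − 15.012 = -58.212 °C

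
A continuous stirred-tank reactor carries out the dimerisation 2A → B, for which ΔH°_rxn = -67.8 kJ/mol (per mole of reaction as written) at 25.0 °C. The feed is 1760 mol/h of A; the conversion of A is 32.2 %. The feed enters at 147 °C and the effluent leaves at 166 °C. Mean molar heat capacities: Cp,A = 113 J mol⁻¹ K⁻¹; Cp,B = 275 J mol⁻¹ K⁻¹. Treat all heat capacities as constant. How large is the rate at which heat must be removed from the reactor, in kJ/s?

Extent of reaction ξ = 0.322 × 1760 / 2 = 283.36 mol/h
Reaction term: ξ·ΔH°_rxn = 283.36 × -67.8 = -19212 kJ/h
Sensible, feed 147→25 °C: -24263 kJ/h
Outlet flows (mol/h): A 1193.3, B 283.36
Sensible, products 25→166 °C: 30000 kJ/h
Q = ΔH = -13475 kJ/h = -3.7432 kW
Heat removed = 3.7432 kJ/s

Q_out = 3.74 kJ/s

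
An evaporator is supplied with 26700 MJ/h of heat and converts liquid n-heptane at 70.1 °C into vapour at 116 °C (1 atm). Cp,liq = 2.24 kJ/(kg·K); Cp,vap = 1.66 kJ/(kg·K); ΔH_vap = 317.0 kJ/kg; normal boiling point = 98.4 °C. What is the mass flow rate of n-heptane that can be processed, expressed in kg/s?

ṁ = 18.1 kg/s

Δh = 2.24×(98.4−70.1) + 317.0 + 1.66×(116−98.4) = 409.61 kJ/kg
Q = 26700 MJ/h = 7416.7 kJ/s = 7416.7 kJ/s
ṁ = Q/Δh = 7416.7 / 409.61 = 18.107 kg/s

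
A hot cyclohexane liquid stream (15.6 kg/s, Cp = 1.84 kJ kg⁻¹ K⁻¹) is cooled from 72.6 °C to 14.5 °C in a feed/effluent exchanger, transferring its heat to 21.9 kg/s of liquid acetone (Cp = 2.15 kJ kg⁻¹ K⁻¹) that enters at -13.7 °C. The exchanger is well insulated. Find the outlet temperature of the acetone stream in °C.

Heat released by hot stream: Q = 15.6 × 1.84 × (72.6 − 14.5) = 1667.7 kJ/s
Energy balance on cold side (adiabatic exchanger): Q = ṁ_c·Cp_c·(T_c,out − T_c,in)
T_c,out = -13.7 + 1667.7/(21.9 × 2.15) = 21.719 °C

T_c,out = 21.7 °C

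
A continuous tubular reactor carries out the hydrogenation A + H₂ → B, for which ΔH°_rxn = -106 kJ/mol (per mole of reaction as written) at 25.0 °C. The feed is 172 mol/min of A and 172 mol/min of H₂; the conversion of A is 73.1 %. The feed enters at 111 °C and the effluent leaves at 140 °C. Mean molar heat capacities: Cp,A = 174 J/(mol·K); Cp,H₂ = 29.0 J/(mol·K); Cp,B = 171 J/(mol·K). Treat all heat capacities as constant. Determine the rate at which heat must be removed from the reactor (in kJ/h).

Q_out = 767000 kJ/h

Extent of reaction ξ = 0.731 × 172 = 125.73 mol/min
Reaction term: ξ·ΔH°_rxn = 125.73 × -106 = -13328 kJ/min
Sensible, feed 111→25 °C: -3002.8 kJ/min
Outlet flows (mol/min): A 46.268, H₂ 46.268, B 125.73
Sensible, products 25→140 °C: 3552.6 kJ/min
Q = ΔH = -12778 kJ/min = -212.96 kW
Heat removed = 766660 kJ/h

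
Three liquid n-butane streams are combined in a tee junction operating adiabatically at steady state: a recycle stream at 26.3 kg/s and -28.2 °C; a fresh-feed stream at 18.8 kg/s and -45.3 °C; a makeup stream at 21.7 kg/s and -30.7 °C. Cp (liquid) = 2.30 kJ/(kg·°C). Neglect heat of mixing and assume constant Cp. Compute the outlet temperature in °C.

Energy balance with Q = 0: Σ ṁᵢCp,ᵢ(T_out − Tᵢ) = 0
T_out = Σ ṁᵢCp,ᵢTᵢ / Σ ṁᵢCp,ᵢ
      = -5196.8 / 153.64 = -33.825 °C

T_out = -33.8 °C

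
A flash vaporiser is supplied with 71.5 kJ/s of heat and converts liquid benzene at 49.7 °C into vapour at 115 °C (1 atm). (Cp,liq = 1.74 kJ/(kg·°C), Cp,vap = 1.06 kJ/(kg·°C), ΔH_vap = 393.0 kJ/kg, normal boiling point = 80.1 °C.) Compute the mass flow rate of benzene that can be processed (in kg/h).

ṁ = 533 kg/h

Δh = 1.74×(80.1−49.7) + 393.0 + 1.06×(115−80.1) = 482.89 kJ/kg
Q = 71.5 kJ/s = 71.5 kJ/s = 257400 kJ/h
ṁ = Q/Δh = 257400 / 482.89 = 533.04 kg/h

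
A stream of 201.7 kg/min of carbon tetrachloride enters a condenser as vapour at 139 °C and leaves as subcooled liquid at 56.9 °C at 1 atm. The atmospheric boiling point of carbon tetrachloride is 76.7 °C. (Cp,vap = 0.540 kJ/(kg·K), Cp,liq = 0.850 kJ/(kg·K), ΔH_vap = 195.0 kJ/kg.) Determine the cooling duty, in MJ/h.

vapour 139→76.7 °C: -33.642 kJ/kg
condensation at 76.7 °C: -195 kJ/kg
liquid 76.7→56.9 °C: -16.83 kJ/kg
Δh = -33.642 + -195 + -16.83 = -245.47 kJ/kg
Q = ṁ·Δh = 201.7 kg/min × -245.47 kJ/kg = -49512 kJ/min
|Q| = 825.2 kW = 2970.7 MJ/h

Q_c = 2970 MJ/h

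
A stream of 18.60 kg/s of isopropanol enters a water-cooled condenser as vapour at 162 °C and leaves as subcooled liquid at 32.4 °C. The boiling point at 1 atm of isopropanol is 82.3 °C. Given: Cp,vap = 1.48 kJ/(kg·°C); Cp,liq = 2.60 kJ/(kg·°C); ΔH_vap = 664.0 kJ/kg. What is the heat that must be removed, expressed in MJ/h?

Q_c = 61000 MJ/h

vapour 162→82.3 °C: -117.96 kJ/kg
condensation at 82.3 °C: -664 kJ/kg
liquid 82.3→32.4 °C: -129.74 kJ/kg
Δh = -117.96 + -664 + -129.74 = -911.7 kJ/kg
Q = ṁ·Δh = 18.60 kg/s × -911.7 kJ/kg = -16958 kJ/s
|Q| = 16958 kW = 61047 MJ/h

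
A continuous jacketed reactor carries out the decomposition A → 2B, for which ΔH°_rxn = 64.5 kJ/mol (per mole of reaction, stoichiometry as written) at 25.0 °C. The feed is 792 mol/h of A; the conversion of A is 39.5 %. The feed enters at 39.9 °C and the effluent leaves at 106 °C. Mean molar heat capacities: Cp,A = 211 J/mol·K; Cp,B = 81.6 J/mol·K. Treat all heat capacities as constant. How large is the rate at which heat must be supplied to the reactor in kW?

Q_in = 8.34 kW

Extent of reaction ξ = 0.395 × 792 = 312.84 mol/h
Reaction term: ξ·ΔH°_rxn = 312.84 × 64.5 = 20178 kJ/h
Sensible, feed 39.9→25 °C: -2490 kJ/h
Outlet flows (mol/h): A 479.16, B 625.68
Sensible, products 25→106 °C: 12325 kJ/h
Q = ΔH = 30013 kJ/h = 8.337 kW
Heat supplied = 8.337 kW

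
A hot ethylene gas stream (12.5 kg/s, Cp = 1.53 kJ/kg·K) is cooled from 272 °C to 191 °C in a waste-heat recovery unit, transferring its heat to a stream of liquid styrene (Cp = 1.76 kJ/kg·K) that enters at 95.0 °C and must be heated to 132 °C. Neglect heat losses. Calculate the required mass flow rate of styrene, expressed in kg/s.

Heat released by hot stream: Q = 12.5 × 1.53 × (272 − 191) = 1549.1 kJ/s
Energy balance on cold side (adiabatic exchanger): Q = ṁ_c·Cp_c·(T_c,out − T_c,in)
ṁ_c = 1549.1 / [1.76 × (132 − 95.0)] = 23.789 kg/s

ṁ_c = 23.8 kg/s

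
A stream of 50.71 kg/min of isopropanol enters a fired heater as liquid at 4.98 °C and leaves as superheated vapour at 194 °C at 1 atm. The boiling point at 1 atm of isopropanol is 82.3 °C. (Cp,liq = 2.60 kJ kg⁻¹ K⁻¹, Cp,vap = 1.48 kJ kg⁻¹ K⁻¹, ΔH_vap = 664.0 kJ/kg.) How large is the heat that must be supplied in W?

Q = 871000 W

liquid 4.98→82.3 °C: 201.03 kJ/kg
vaporisation at 82.3 °C: 664 kJ/kg
vapour 82.3→194 °C: 165.32 kJ/kg
Δh = 201.03 + 664 + 165.32 = 1030.3 kJ/kg
Q = ṁ·Δh = 50.71 kg/min × 1030.3 kJ/kg = 52249 kJ/min
|Q| = 870.82 kW = 870820 W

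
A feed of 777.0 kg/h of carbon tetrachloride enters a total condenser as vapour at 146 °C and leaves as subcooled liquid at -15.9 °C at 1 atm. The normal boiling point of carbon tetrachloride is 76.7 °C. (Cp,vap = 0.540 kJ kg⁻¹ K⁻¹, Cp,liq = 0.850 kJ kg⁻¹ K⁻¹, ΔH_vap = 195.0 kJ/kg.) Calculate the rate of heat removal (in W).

vapour 146→76.7 °C: -37.422 kJ/kg
condensation at 76.7 °C: -195 kJ/kg
liquid 76.7→-15.9 °C: -78.71 kJ/kg
Δh = -37.422 + -195 + -78.71 = -311.13 kJ/kg
Q = ṁ·Δh = 777.0 kg/h × -311.13 kJ/kg = -241750 kJ/h
|Q| = 67.153 kW = 67153 W

Q_c = 67200 W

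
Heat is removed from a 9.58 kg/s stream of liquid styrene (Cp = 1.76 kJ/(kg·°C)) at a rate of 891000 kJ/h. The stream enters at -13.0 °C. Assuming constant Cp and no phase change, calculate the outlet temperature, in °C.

T_out = -27.7 °C

Q = 891000 kJ/h = 247.5 kJ/s
ΔT = Q/(ṁ·Cp) = 247.5/(9.58×1.76) = 14.679 K
T_out = -13.0 − 14.679 = -27.679 °C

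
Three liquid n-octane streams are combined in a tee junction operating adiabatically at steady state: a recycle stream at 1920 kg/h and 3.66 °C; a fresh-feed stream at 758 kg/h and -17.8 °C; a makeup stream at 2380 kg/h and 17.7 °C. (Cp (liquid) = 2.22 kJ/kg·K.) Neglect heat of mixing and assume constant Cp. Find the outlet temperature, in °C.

Energy balance with Q = 0: Σ ṁᵢCp,ᵢ(T_out − Tᵢ) = 0
T_out = Σ ṁᵢCp,ᵢTᵢ / Σ ṁᵢCp,ᵢ
      = 79167 / 11229 = 7.0504 °C

T_out = 7.05 °C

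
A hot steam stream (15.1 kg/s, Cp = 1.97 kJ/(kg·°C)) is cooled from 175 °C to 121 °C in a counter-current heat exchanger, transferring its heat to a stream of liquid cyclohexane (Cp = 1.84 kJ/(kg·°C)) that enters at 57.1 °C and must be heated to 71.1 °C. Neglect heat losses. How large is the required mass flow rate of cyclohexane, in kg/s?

Heat released by hot stream: Q = 15.1 × 1.97 × (175 − 121) = 1606.3 kJ/s
Energy balance on cold side (adiabatic exchanger): Q = ṁ_c·Cp_c·(T_c,out − T_c,in)
ṁ_c = 1606.3 / [1.84 × (71.1 − 57.1)] = 62.358 kg/s

ṁ_c = 62.4 kg/s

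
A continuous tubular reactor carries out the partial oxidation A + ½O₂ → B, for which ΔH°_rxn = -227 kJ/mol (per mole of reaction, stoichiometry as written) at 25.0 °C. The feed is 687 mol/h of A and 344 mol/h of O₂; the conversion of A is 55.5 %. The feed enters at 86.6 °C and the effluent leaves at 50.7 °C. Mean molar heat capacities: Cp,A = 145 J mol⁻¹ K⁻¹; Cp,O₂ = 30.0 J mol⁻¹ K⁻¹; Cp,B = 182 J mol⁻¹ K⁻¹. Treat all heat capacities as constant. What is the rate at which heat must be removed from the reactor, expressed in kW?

Q_out = 25.1 kW

Extent of reaction ξ = 0.555 × 687 = 381.29 mol/h
Reaction term: ξ·ΔH°_rxn = 381.29 × -227 = -86552 kJ/h
Sensible, feed 86.6→25 °C: -6772 kJ/h
Outlet flows (mol/h): A 305.71, O₂ 153.36, B 381.29
Sensible, products 25→50.7 °C: 3040.9 kJ/h
Q = ΔH = -90283 kJ/h = -25.079 kW
Heat removed = 25.079 kW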